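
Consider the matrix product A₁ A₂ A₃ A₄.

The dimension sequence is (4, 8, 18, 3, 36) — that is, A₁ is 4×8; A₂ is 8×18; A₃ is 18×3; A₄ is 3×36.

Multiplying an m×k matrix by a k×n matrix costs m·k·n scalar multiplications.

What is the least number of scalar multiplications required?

Adjacent pairs: A₁A₂ = 4·8·18 = 576; A₂A₃ = 8·18·3 = 432; A₃A₄ = 18·3·36 = 1944.
Length 3: A₁..A₃: k=1: 0+432+4·8·3=528; k=2: 576+0+4·18·3=792 → min 528 | A₂..A₄: k=2: 0+1944+8·18·36=7128; k=3: 432+0+8·3·36=1296 → min 1296.
Length 4: A₁..A₄: k=1: 0+1296+4·8·36=2448; k=2: 576+1944+4·18·36=5112; k=3: 528+0+4·3·36=960 → min 960.
Optimal order: ((A₁ (A₂ A₃)) A₄) with cost 960.

960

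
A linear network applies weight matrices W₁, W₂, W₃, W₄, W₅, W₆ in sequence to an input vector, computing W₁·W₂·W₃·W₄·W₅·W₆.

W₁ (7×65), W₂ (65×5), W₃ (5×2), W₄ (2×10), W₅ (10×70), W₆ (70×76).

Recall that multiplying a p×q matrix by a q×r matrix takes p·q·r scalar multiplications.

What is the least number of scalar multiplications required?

14664

Adjacent pairs: W₁W₂ = 7·65·5 = 2275; W₂W₃ = 65·5·2 = 650; W₃W₄ = 5·2·10 = 100; W₄W₅ = 2·10·70 = 1400; W₅W₆ = 10·70·76 = 53200.
Length 3: W₁..W₃: k=1: 0+650+7·65·2=1560; k=2: 2275+0+7·5·2=2345 → min 1560 | W₂..W₄: k=2: 0+100+65·5·10=3350; k=3: 650+0+65·2·10=1950 → min 1950 | W₃..W₅: k=3: 0+1400+5·2·70=2100; k=4: 100+0+5·10·70=3600 → min 2100 | W₄..W₆: k=4: 0+53200+2·10·76=54720; k=5: 1400+0+2·70·76=12040 → min 12040.
Length 4: W₁..W₄: k=1: 0+1950+7·65·10=6500; k=2: 2275+100+7·5·10=2725; k=3: 1560+0+7·2·10=1700 → min 1700 | W₂..W₅: k=2: 0+2100+65·5·70=24850; k=3: 650+1400+65·2·70=11150; k=4: 1950+0+65·10·70=47450 → min 11150 | W₃..W₆: k=3: 0+12040+5·2·76=12800; k=4: 100+53200+5·10·76=57100; k=5: 2100+0+5·70·76=28700 → min 12800.
Length 5: W₁..W₅: k=1: 0+11150+7·65·70=43000; k=2: 2275+2100+7·5·70=6825; k=3: 1560+1400+7·2·70=3940; k=4: 1700+0+7·10·70=6600 → min 3940 | W₂..W₆: k=2: 0+12800+65·5·76=37500; k=3: 650+12040+65·2·76=22570; k=4: 1950+53200+65·10·76=104550; k=5: 11150+0+65·70·76=356950 → min 22570.
Length 6: W₁..W₆: k=1: 0+22570+7·65·76=57150; k=2: 2275+12800+7·5·76=17735; k=3: 1560+12040+7·2·76=14664; k=4: 1700+53200+7·10·76=60220; k=5: 3940+0+7·70·76=41180 → min 14664.
Optimal order: ((W₁·(W₂·W₃))·((W₄·W₅)·W₆)) with cost 14664.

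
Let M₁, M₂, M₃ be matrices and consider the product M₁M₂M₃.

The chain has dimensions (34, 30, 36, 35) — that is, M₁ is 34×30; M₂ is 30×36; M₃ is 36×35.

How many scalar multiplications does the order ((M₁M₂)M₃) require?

79560

(M₁M₂): 34×30 by 30×36 → 34×36, cost 34·30·36 = 36720
((M₁M₂)M₃): 34×36 by 36×35 → 34×35, cost 34·36·35 = 42840; cumulative 79560
Total: 79560 scalar multiplications.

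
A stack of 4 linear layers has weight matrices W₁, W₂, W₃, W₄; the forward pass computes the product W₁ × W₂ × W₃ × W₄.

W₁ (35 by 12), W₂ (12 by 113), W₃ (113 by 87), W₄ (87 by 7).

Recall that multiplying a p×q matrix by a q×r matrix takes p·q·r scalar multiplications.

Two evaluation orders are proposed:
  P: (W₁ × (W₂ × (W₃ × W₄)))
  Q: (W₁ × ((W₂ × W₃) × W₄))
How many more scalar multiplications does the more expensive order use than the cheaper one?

46971

Order P = (W₁ × (W₂ × (W₃ × W₄))): (W₃ × W₄): 113×87 by 87×7 → 113×7, cost 113·87·7 = 68817; (W₂ × (W₃ × W₄)): 12×113 by 113×7 → 12×7, cost 12·113·7 = 9492; cumulative 78309; (W₁ × (W₂ × (W₃ × W₄))): 35×12 by 12×7 → 35×7, cost 35·12·7 = 2940; cumulative 81249. Total 81249.
Order Q = (W₁ × ((W₂ × W₃) × W₄)): (W₂ × W₃): 12×113 by 113×87 → 12×87, cost 12·113·87 = 117972; ((W₂ × W₃) × W₄): 12×87 by 87×7 → 12×7, cost 12·87·7 = 7308; cumulative 125280; (W₁ × ((W₂ × W₃) × W₄)): 35×12 by 12×7 → 35×7, cost 35·12·7 = 2940; cumulative 128220. Total 128220.
Difference: |81249 − 128220| = 46971.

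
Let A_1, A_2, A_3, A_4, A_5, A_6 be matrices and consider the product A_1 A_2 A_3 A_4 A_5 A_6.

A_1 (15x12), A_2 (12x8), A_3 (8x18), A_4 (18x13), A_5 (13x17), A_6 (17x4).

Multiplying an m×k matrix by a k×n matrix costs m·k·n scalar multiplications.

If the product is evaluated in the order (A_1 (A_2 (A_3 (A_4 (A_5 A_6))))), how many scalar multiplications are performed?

(A_5 A_6): 13×17 by 17×4 → 13×4, cost 13·17·4 = 884
(A_4 (A_5 A_6)): 18×13 by 13×4 → 18×4, cost 18·13·4 = 936; cumulative 1820
(A_3 (A_4 (A_5 A_6))): 8×18 by 18×4 → 8×4, cost 8·18·4 = 576; cumulative 2396
(A_2 (A_3 (A_4 (A_5 A_6)))): 12×8 by 8×4 → 12×4, cost 12·8·4 = 384; cumulative 2780
(A_1 (A_2 (A_3 (A_4 (A_5 A_6))))): 15×12 by 12×4 → 15×4, cost 15·12·4 = 720; cumulative 3500
Total: 3500 scalar multiplications.

3500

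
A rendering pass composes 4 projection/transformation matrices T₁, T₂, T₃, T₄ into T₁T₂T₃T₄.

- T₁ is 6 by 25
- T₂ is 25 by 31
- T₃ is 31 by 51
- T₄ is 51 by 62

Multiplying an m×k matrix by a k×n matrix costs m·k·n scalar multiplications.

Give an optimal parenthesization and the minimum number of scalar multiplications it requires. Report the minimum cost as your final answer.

Adjacent pairs: T₁T₂ = 6·25·31 = 4650; T₂T₃ = 25·31·51 = 39525; T₃T₄ = 31·51·62 = 98022.
Length 3: T₁..T₃: k=1: 0+39525+6·25·51=47175; k=2: 4650+0+6·31·51=14136 → min 14136 | T₂..T₄: k=2: 0+98022+25·31·62=146072; k=3: 39525+0+25·51·62=118575 → min 118575.
Length 4: T₁..T₄: k=1: 0+118575+6·25·62=127875; k=2: 4650+98022+6·31·62=114204; k=3: 14136+0+6·51·62=33108 → min 33108.
Optimal parenthesization: (((T₁T₂)T₃)T₄) with cost 33108.

33108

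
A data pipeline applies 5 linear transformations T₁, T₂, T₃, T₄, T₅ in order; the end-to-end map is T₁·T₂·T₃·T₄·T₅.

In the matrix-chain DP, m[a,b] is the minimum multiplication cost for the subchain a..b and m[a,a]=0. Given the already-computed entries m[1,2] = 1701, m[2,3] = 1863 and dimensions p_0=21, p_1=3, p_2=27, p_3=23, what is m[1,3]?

3312

m[1,3] = min over k∈[1,2] of m[1,k]+m[k+1,3]+p_{0}·p_k·p_{3}.
k=1: 0 + 1863 + 21·3·23 = 3312; k=2: 1701 + 0 + 21·27·23 = 14742.
Minimum: 3312 at k=1.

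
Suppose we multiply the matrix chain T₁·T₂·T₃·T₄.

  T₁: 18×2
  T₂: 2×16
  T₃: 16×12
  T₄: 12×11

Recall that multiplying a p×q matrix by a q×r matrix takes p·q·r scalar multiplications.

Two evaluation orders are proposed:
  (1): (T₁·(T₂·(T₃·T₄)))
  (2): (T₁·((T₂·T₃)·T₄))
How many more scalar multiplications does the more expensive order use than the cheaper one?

1816

Order (1) = (T₁·(T₂·(T₃·T₄))): (T₃·T₄): 16×12 by 12×11 → 16×11, cost 16·12·11 = 2112; (T₂·(T₃·T₄)): 2×16 by 16×11 → 2×11, cost 2·16·11 = 352; cumulative 2464; (T₁·(T₂·(T₃·T₄))): 18×2 by 2×11 → 18×11, cost 18·2·11 = 396; cumulative 2860. Total 2860.
Order (2) = (T₁·((T₂·T₃)·T₄)): (T₂·T₃): 2×16 by 16×12 → 2×12, cost 2·16·12 = 384; ((T₂·T₃)·T₄): 2×12 by 12×11 → 2×11, cost 2·12·11 = 264; cumulative 648; (T₁·((T₂·T₃)·T₄)): 18×2 by 2×11 → 18×11, cost 18·2·11 = 396; cumulative 1044. Total 1044.
Difference: |2860 − 1044| = 1816.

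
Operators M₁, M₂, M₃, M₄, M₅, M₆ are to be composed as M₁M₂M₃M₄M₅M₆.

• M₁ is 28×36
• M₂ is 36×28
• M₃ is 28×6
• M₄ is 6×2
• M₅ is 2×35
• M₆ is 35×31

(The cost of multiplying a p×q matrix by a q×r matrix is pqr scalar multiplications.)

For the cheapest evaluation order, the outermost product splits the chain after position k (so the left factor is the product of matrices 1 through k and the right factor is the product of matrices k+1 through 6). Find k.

Adjacent pairs: M₁M₂ = 28·36·28 = 28224; M₂M₃ = 36·28·6 = 6048; M₃M₄ = 28·6·2 = 336; M₄M₅ = 6·2·35 = 420; M₅M₆ = 2·35·31 = 2170.
Length 3: M₁..M₃: k=1: 0+6048+28·36·6=12096; k=2: 28224+0+28·28·6=32928 → min 12096 | M₂..M₄: k=2: 0+336+36·28·2=2352; k=3: 6048+0+36·6·2=6480 → min 2352 | M₃..M₅: k=3: 0+420+28·6·35=6300; k=4: 336+0+28·2·35=2296 → min 2296 | M₄..M₆: k=4: 0+2170+6·2·31=2542; k=5: 420+0+6·35·31=6930 → min 2542.
Length 4: M₁..M₄: k=1: 0+2352+28·36·2=4368; k=2: 28224+336+28·28·2=30128; k=3: 12096+0+28·6·2=12432 → min 4368 | M₂..M₅: k=2: 0+2296+36·28·35=37576; k=3: 6048+420+36·6·35=14028; k=4: 2352+0+36·2·35=4872 → min 4872 | M₃..M₆: k=3: 0+2542+28·6·31=7750; k=4: 336+2170+28·2·31=4242; k=5: 2296+0+28·35·31=32676 → min 4242.
Length 5: M₁..M₅: k=1: 0+4872+28·36·35=40152; k=2: 28224+2296+28·28·35=57960; k=3: 12096+420+28·6·35=18396; k=4: 4368+0+28·2·35=6328 → min 6328 | M₂..M₆: k=2: 0+4242+36·28·31=35490; k=3: 6048+2542+36·6·31=15286; k=4: 2352+2170+36·2·31=6754; k=5: 4872+0+36·35·31=43932 → min 6754.
Top-level splits: k=1: (M₁..M₁)·(M₂..M₆) → 0+6754+28·36·31 = 38002; k=2: (M₁..M₂)·(M₃..M₆) → 28224+4242+28·28·31 = 56770; k=3: (M₁..M₃)·(M₄..M₆) → 12096+2542+28·6·31 = 19846; k=4: (M₁..M₄)·(M₅..M₆) → 4368+2170+28·2·31 = 8274; k=5: (M₁..M₅)·(M₆..M₆) → 6328+0+28·35·31 = 36708.
Best split is after M₄, i.e. k = 4.

4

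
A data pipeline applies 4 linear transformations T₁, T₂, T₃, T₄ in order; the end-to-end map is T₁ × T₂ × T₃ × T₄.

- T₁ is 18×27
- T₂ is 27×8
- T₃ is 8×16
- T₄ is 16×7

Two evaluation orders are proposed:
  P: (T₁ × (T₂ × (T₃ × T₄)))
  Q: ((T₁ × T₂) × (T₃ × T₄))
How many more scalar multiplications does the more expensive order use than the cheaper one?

18

Order P = (T₁ × (T₂ × (T₃ × T₄))): (T₃ × T₄): 8×16 by 16×7 → 8×7, cost 8·16·7 = 896; (T₂ × (T₃ × T₄)): 27×8 by 8×7 → 27×7, cost 27·8·7 = 1512; cumulative 2408; (T₁ × (T₂ × (T₃ × T₄))): 18×27 by 27×7 → 18×7, cost 18·27·7 = 3402; cumulative 5810. Total 5810.
Order Q = ((T₁ × T₂) × (T₃ × T₄)): (T₁ × T₂): 18×27 by 27×8 → 18×8, cost 18·27·8 = 3888; (T₃ × T₄): 8×16 by 16×7 → 8×7, cost 8·16·7 = 896; ((T₁ × T₂) × (T₃ × T₄)): 18×8 by 8×7 → 18×7, cost 18·8·7 = 1008; cumulative 5792. Total 5792.
Difference: |5810 − 5792| = 18.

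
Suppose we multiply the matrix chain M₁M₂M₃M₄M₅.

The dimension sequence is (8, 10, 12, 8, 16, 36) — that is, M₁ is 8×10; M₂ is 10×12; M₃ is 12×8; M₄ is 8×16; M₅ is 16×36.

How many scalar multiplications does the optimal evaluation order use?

7232

Adjacent pairs: M₁M₂ = 8·10·12 = 960; M₂M₃ = 10·12·8 = 960; M₃M₄ = 12·8·16 = 1536; M₄M₅ = 8·16·36 = 4608.
Length 3: M₁..M₃: k=1: 0+960+8·10·8=1600; k=2: 960+0+8·12·8=1728 → min 1600 | M₂..M₄: k=2: 0+1536+10·12·16=3456; k=3: 960+0+10·8·16=2240 → min 2240 | M₃..M₅: k=3: 0+4608+12·8·36=8064; k=4: 1536+0+12·16·36=8448 → min 8064.
Length 4: M₁..M₄: k=1: 0+2240+8·10·16=3520; k=2: 960+1536+8·12·16=4032; k=3: 1600+0+8·8·16=2624 → min 2624 | M₂..M₅: k=2: 0+8064+10·12·36=12384; k=3: 960+4608+10·8·36=8448; k=4: 2240+0+10·16·36=8000 → min 8000.
Length 5: M₁..M₅: k=1: 0+8000+8·10·36=10880; k=2: 960+8064+8·12·36=12480; k=3: 1600+4608+8·8·36=8512; k=4: 2624+0+8·16·36=7232 → min 7232.
Optimal order: (((M₁(M₂M₃))M₄)M₅) with cost 7232.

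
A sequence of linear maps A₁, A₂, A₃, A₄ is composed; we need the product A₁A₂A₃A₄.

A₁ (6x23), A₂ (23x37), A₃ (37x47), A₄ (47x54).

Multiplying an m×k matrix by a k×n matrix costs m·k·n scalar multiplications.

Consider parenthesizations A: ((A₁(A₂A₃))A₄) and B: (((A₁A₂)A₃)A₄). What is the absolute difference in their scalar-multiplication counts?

30943

Order A = ((A₁(A₂A₃))A₄): (A₂A₃): 23×37 by 37×47 → 23×47, cost 23·37·47 = 39997; (A₁(A₂A₃)): 6×23 by 23×47 → 6×47, cost 6·23·47 = 6486; cumulative 46483; ((A₁(A₂A₃))A₄): 6×47 by 47×54 → 6×54, cost 6·47·54 = 15228; cumulative 61711. Total 61711.
Order B = (((A₁A₂)A₃)A₄): (A₁A₂): 6×23 by 23×37 → 6×37, cost 6·23·37 = 5106; ((A₁A₂)A₃): 6×37 by 37×47 → 6×47, cost 6·37·47 = 10434; cumulative 15540; (((A₁A₂)A₃)A₄): 6×47 by 47×54 → 6×54, cost 6·47·54 = 15228; cumulative 30768. Total 30768.
Difference: |61711 − 30768| = 30943.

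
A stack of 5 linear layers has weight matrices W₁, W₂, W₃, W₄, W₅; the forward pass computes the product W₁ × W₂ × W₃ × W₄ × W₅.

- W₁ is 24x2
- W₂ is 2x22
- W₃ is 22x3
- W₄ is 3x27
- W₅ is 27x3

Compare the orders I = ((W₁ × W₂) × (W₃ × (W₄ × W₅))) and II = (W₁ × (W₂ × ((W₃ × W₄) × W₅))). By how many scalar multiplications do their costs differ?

759

Order I = ((W₁ × W₂) × (W₃ × (W₄ × W₅))): (W₁ × W₂): 24×2 by 2×22 → 24×22, cost 24·2·22 = 1056; (W₄ × W₅): 3×27 by 27×3 → 3×3, cost 3·27·3 = 243; (W₃ × (W₄ × W₅)): 22×3 by 3×3 → 22×3, cost 22·3·3 = 198; cumulative 441; ((W₁ × W₂) × (W₃ × (W₄ × W₅))): 24×22 by 22×3 → 24×3, cost 24·22·3 = 1584; cumulative 3081. Total 3081.
Order II = (W₁ × (W₂ × ((W₃ × W₄) × W₅))): (W₃ × W₄): 22×3 by 3×27 → 22×27, cost 22·3·27 = 1782; ((W₃ × W₄) × W₅): 22×27 by 27×3 → 22×3, cost 22·27·3 = 1782; cumulative 3564; (W₂ × ((W₃ × W₄) × W₅)): 2×22 by 22×3 → 2×3, cost 2·22·3 = 132; cumulative 3696; (W₁ × (W₂ × ((W₃ × W₄) × W₅))): 24×2 by 2×3 → 24×3, cost 24·2·3 = 144; cumulative 3840. Total 3840.
Difference: |3081 − 3840| = 759.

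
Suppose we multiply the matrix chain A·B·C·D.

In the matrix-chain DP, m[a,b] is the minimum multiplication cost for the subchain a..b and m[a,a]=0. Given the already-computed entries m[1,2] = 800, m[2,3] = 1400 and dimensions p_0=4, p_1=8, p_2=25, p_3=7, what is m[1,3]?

1500

m[1,3] = min over k∈[1,2] of m[1,k]+m[k+1,3]+p_{0}·p_k·p_{3}.
k=1: 0 + 1400 + 4·8·7 = 1624; k=2: 800 + 0 + 4·25·7 = 1500.
Minimum: 1500 at k=2.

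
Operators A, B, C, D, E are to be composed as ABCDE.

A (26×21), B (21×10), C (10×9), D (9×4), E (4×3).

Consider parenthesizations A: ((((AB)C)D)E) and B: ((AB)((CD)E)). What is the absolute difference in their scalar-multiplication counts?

2328

Order A = ((((AB)C)D)E): (AB): 26×21 by 21×10 → 26×10, cost 26·21·10 = 5460; ((AB)C): 26×10 by 10×9 → 26×9, cost 26·10·9 = 2340; cumulative 7800; (((AB)C)D): 26×9 by 9×4 → 26×4, cost 26·9·4 = 936; cumulative 8736; ((((AB)C)D)E): 26×4 by 4×3 → 26×3, cost 26·4·3 = 312; cumulative 9048. Total 9048.
Order B = ((AB)((CD)E)): (AB): 26×21 by 21×10 → 26×10, cost 26·21·10 = 5460; (CD): 10×9 by 9×4 → 10×4, cost 10·9·4 = 360; ((CD)E): 10×4 by 4×3 → 10×3, cost 10·4·3 = 120; cumulative 480; ((AB)((CD)E)): 26×10 by 10×3 → 26×3, cost 26·10·3 = 780; cumulative 6720. Total 6720.
Difference: |9048 − 6720| = 2328.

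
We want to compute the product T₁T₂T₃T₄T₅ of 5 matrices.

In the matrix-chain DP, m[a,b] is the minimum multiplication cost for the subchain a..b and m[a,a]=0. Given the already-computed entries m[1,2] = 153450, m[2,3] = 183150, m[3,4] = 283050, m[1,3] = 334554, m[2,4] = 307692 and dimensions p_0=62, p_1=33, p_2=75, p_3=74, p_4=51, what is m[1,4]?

m[1,4] = min over k∈[1,3] of m[1,k]+m[k+1,4]+p_{0}·p_k·p_{4}.
k=1: 0 + 307692 + 62·33·51 = 412038; k=2: 153450 + 283050 + 62·75·51 = 673650; k=3: 334554 + 0 + 62·74·51 = 568542.
Minimum: 412038 at k=1.

412038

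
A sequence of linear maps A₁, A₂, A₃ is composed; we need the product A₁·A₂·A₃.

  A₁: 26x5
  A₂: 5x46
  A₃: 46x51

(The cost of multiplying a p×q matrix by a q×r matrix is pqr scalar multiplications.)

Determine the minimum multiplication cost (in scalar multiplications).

Order (A₁·(A₂·A₃)): (A₂·A₃): 5×46 by 46×51 → 5×51, cost 5·46·51 = 11730; (A₁·(A₂·A₃)): 26×5 by 5×51 → 26×51, cost 26·5·51 = 6630; cumulative 18360. Total 18360.
Order ((A₁·A₂)·A₃): (A₁·A₂): 26×5 by 5×46 → 26×46, cost 26·5·46 = 5980; ((A₁·A₂)·A₃): 26×46 by 46×51 → 26×51, cost 26·46·51 = 60996; cumulative 66976. Total 66976.
Minimum: 18360.

18360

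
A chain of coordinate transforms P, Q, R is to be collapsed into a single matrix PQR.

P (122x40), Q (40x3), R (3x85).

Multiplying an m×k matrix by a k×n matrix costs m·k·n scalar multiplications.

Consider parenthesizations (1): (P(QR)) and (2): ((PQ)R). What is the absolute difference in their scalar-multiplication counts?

379250

Order (1) = (P(QR)): (QR): 40×3 by 3×85 → 40×85, cost 40·3·85 = 10200; (P(QR)): 122×40 by 40×85 → 122×85, cost 122·40·85 = 414800; cumulative 425000. Total 425000.
Order (2) = ((PQ)R): (PQ): 122×40 by 40×3 → 122×3, cost 122·40·3 = 14640; ((PQ)R): 122×3 by 3×85 → 122×85, cost 122·3·85 = 31110; cumulative 45750. Total 45750.
Difference: |425000 − 45750| = 379250.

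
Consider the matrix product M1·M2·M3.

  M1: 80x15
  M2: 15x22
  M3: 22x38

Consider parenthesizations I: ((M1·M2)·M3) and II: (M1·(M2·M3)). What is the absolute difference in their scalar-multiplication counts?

Order I = ((M1·M2)·M3): (M1·M2): 80×15 by 15×22 → 80×22, cost 80·15·22 = 26400; ((M1·M2)·M3): 80×22 by 22×38 → 80×38, cost 80·22·38 = 66880; cumulative 93280. Total 93280.
Order II = (M1·(M2·M3)): (M2·M3): 15×22 by 22×38 → 15×38, cost 15·22·38 = 12540; (M1·(M2·M3)): 80×15 by 15×38 → 80×38, cost 80·15·38 = 45600; cumulative 58140. Total 58140.
Difference: |93280 − 58140| = 35140.

35140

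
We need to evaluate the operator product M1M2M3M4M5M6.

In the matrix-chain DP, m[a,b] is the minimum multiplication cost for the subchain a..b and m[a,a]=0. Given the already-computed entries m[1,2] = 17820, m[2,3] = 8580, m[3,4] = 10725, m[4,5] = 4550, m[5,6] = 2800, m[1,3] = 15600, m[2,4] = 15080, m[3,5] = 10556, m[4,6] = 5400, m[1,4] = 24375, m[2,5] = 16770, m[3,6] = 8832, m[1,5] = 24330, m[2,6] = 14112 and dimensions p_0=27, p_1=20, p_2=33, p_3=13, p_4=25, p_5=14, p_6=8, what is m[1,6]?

18432

m[1,6] = min over k∈[1,5] of m[1,k]+m[k+1,6]+p_{0}·p_k·p_{6}.
k=1: 0 + 14112 + 27·20·8 = 18432; k=2: 17820 + 8832 + 27·33·8 = 33780; k=3: 15600 + 5400 + 27·13·8 = 23808; k=4: 24375 + 2800 + 27·25·8 = 32575; k=5: 24330 + 0 + 27·14·8 = 27354.
Minimum: 18432 at k=1.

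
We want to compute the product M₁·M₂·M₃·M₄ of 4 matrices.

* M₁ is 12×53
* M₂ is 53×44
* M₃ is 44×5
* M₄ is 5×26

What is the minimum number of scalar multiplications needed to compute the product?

16400

Adjacent pairs: M₁M₂ = 12·53·44 = 27984; M₂M₃ = 53·44·5 = 11660; M₃M₄ = 44·5·26 = 5720.
Length 3: M₁..M₃: k=1: 0+11660+12·53·5=14840; k=2: 27984+0+12·44·5=30624 → min 14840 | M₂..M₄: k=2: 0+5720+53·44·26=66352; k=3: 11660+0+53·5·26=18550 → min 18550.
Length 4: M₁..M₄: k=1: 0+18550+12·53·26=35086; k=2: 27984+5720+12·44·26=47432; k=3: 14840+0+12·5·26=16400 → min 16400.
Optimal order: ((M₁·(M₂·M₃))·M₄) with cost 16400.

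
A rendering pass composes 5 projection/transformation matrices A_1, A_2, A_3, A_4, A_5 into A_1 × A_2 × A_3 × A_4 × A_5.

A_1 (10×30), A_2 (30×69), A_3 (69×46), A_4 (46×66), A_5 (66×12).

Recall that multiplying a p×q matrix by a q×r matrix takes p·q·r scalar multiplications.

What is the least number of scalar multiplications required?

90720

Adjacent pairs: A_1A_2 = 10·30·69 = 20700; A_2A_3 = 30·69·46 = 95220; A_3A_4 = 69·46·66 = 209484; A_4A_5 = 46·66·12 = 36432.
Length 3: A_1..A_3: k=1: 0+95220+10·30·46=109020; k=2: 20700+0+10·69·46=52440 → min 52440 | A_2..A_4: k=2: 0+209484+30·69·66=346104; k=3: 95220+0+30·46·66=186300 → min 186300 | A_3..A_5: k=3: 0+36432+69·46·12=74520; k=4: 209484+0+69·66·12=264132 → min 74520.
Length 4: A_1..A_4: k=1: 0+186300+10·30·66=206100; k=2: 20700+209484+10·69·66=275724; k=3: 52440+0+10·46·66=82800 → min 82800 | A_2..A_5: k=2: 0+74520+30·69·12=99360; k=3: 95220+36432+30·46·12=148212; k=4: 186300+0+30·66·12=210060 → min 99360.
Length 5: A_1..A_5: k=1: 0+99360+10·30·12=102960; k=2: 20700+74520+10·69·12=103500; k=3: 52440+36432+10·46·12=94392; k=4: 82800+0+10·66·12=90720 → min 90720.
Optimal order: ((((A_1 × A_2) × A_3) × A_4) × A_5) with cost 90720.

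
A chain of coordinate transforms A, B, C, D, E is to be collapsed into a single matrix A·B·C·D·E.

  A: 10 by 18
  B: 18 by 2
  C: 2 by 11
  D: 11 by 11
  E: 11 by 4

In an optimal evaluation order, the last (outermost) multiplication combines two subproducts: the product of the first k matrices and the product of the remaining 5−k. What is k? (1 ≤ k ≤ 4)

Adjacent pairs: AB = 10·18·2 = 360; BC = 18·2·11 = 396; CD = 2·11·11 = 242; DE = 11·11·4 = 484.
Length 3: A..C: k=1: 0+396+10·18·11=2376; k=2: 360+0+10·2·11=580 → min 580 | B..D: k=2: 0+242+18·2·11=638; k=3: 396+0+18·11·11=2574 → min 638 | C..E: k=3: 0+484+2·11·4=572; k=4: 242+0+2·11·4=330 → min 330.
Length 4: A..D: k=1: 0+638+10·18·11=2618; k=2: 360+242+10·2·11=822; k=3: 580+0+10·11·11=1790 → min 822 | B..E: k=2: 0+330+18·2·4=474; k=3: 396+484+18·11·4=1672; k=4: 638+0+18·11·4=1430 → min 474.
Top-level splits: k=1: (A..A)·(B..E) → 0+474+10·18·4 = 1194; k=2: (A..B)·(C..E) → 360+330+10·2·4 = 770; k=3: (A..C)·(D..E) → 580+484+10·11·4 = 1504; k=4: (A..D)·(E..E) → 822+0+10·11·4 = 1262.
Best split is after B, i.e. k = 2.

2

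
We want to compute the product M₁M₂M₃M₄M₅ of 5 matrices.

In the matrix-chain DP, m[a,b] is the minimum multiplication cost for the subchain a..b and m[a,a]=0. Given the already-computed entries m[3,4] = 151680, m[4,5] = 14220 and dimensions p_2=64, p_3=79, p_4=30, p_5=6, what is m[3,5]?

44556

m[3,5] = min over k∈[3,4] of m[3,k]+m[k+1,5]+p_{2}·p_k·p_{5}.
k=3: 0 + 14220 + 64·79·6 = 44556; k=4: 151680 + 0 + 64·30·6 = 163200.
Minimum: 44556 at k=3.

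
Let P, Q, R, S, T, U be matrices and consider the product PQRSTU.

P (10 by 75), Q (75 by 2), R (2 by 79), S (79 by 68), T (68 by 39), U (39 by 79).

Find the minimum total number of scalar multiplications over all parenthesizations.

Adjacent pairs: PQ = 10·75·2 = 1500; QR = 75·2·79 = 11850; RS = 2·79·68 = 10744; ST = 79·68·39 = 209508; TU = 68·39·79 = 209508.
Length 3: P..R: k=1: 0+11850+10·75·79=71100; k=2: 1500+0+10·2·79=3080 → min 3080 | Q..S: k=2: 0+10744+75·2·68=20944; k=3: 11850+0+75·79·68=414750 → min 20944 | R..T: k=3: 0+209508+2·79·39=215670; k=4: 10744+0+2·68·39=16048 → min 16048 | S..U: k=4: 0+209508+79·68·79=633896; k=5: 209508+0+79·39·79=452907 → min 452907.
Length 4: P..S: k=1: 0+20944+10·75·68=71944; k=2: 1500+10744+10·2·68=13604; k=3: 3080+0+10·79·68=56800 → min 13604 | Q..T: k=2: 0+16048+75·2·39=21898; k=3: 11850+209508+75·79·39=452433; k=4: 20944+0+75·68·39=219844 → min 21898 | R..U: k=3: 0+452907+2·79·79=465389; k=4: 10744+209508+2·68·79=230996; k=5: 16048+0+2·39·79=22210 → min 22210.
Length 5: P..T: k=1: 0+21898+10·75·39=51148; k=2: 1500+16048+10·2·39=18328; k=3: 3080+209508+10·79·39=243398; k=4: 13604+0+10·68·39=40124 → min 18328 | Q..U: k=2: 0+22210+75·2·79=34060; k=3: 11850+452907+75·79·79=932832; k=4: 20944+209508+75·68·79=633352; k=5: 21898+0+75·39·79=252973 → min 34060.
Length 6: P..U: k=1: 0+34060+10·75·79=93310; k=2: 1500+22210+10·2·79=25290; k=3: 3080+452907+10·79·79=518397; k=4: 13604+209508+10·68·79=276832; k=5: 18328+0+10·39·79=49138 → min 25290.
Optimal order: ((PQ)(((RS)T)U)) with cost 25290.

25290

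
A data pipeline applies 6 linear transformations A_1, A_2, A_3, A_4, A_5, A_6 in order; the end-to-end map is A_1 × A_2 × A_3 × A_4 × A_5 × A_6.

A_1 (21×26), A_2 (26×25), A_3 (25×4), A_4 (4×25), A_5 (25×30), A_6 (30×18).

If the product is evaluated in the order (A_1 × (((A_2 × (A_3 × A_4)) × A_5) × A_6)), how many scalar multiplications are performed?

62118

(A_3 × A_4): 25×4 by 4×25 → 25×25, cost 25·4·25 = 2500
(A_2 × (A_3 × A_4)): 26×25 by 25×25 → 26×25, cost 26·25·25 = 16250; cumulative 18750
((A_2 × (A_3 × A_4)) × A_5): 26×25 by 25×30 → 26×30, cost 26·25·30 = 19500; cumulative 38250
(((A_2 × (A_3 × A_4)) × A_5) × A_6): 26×30 by 30×18 → 26×18, cost 26·30·18 = 14040; cumulative 52290
(A_1 × (((A_2 × (A_3 × A_4)) × A_5) × A_6)): 21×26 by 26×18 → 21×18, cost 21·26·18 = 9828; cumulative 62118
Total: 62118 scalar multiplications.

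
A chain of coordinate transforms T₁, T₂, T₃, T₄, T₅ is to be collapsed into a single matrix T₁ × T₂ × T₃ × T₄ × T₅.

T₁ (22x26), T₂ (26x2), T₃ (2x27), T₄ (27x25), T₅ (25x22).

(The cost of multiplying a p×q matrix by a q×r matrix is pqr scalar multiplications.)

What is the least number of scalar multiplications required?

Adjacent pairs: T₁T₂ = 22·26·2 = 1144; T₂T₃ = 26·2·27 = 1404; T₃T₄ = 2·27·25 = 1350; T₄T₅ = 27·25·22 = 14850.
Length 3: T₁..T₃: k=1: 0+1404+22·26·27=16848; k=2: 1144+0+22·2·27=2332 → min 2332 | T₂..T₄: k=2: 0+1350+26·2·25=2650; k=3: 1404+0+26·27·25=18954 → min 2650 | T₃..T₅: k=3: 0+14850+2·27·22=16038; k=4: 1350+0+2·25·22=2450 → min 2450.
Length 4: T₁..T₄: k=1: 0+2650+22·26·25=16950; k=2: 1144+1350+22·2·25=3594; k=3: 2332+0+22·27·25=17182 → min 3594 | T₂..T₅: k=2: 0+2450+26·2·22=3594; k=3: 1404+14850+26·27·22=31698; k=4: 2650+0+26·25·22=16950 → min 3594.
Length 5: T₁..T₅: k=1: 0+3594+22·26·22=16178; k=2: 1144+2450+22·2·22=4562; k=3: 2332+14850+22·27·22=30250; k=4: 3594+0+22·25·22=15694 → min 4562.
Optimal order: ((T₁ × T₂) × ((T₃ × T₄) × T₅)) with cost 4562.

4562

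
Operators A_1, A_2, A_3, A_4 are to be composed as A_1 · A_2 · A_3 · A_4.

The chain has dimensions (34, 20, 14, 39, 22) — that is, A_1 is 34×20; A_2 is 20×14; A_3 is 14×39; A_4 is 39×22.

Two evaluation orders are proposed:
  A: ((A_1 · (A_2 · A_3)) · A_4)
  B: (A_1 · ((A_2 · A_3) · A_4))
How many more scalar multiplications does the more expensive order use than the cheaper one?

Order A = ((A_1 · (A_2 · A_3)) · A_4): (A_2 · A_3): 20×14 by 14×39 → 20×39, cost 20·14·39 = 10920; (A_1 · (A_2 · A_3)): 34×20 by 20×39 → 34×39, cost 34·20·39 = 26520; cumulative 37440; ((A_1 · (A_2 · A_3)) · A_4): 34×39 by 39×22 → 34×22, cost 34·39·22 = 29172; cumulative 66612. Total 66612.
Order B = (A_1 · ((A_2 · A_3) · A_4)): (A_2 · A_3): 20×14 by 14×39 → 20×39, cost 20·14·39 = 10920; ((A_2 · A_3) · A_4): 20×39 by 39×22 → 20×22, cost 20·39·22 = 17160; cumulative 28080; (A_1 · ((A_2 · A_3) · A_4)): 34×20 by 20×22 → 34×22, cost 34·20·22 = 14960; cumulative 43040. Total 43040.
Difference: |66612 − 43040| = 23572.

23572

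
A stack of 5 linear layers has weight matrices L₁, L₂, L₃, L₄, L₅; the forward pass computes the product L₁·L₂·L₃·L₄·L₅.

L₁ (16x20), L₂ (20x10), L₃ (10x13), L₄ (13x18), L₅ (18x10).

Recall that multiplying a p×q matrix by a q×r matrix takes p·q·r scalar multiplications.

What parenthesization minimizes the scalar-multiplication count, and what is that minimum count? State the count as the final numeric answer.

Adjacent pairs: L₁L₂ = 16·20·10 = 3200; L₂L₃ = 20·10·13 = 2600; L₃L₄ = 10·13·18 = 2340; L₄L₅ = 13·18·10 = 2340.
Length 3: L₁..L₃: k=1: 0+2600+16·20·13=6760; k=2: 3200+0+16·10·13=5280 → min 5280 | L₂..L₄: k=2: 0+2340+20·10·18=5940; k=3: 2600+0+20·13·18=7280 → min 5940 | L₃..L₅: k=3: 0+2340+10·13·10=3640; k=4: 2340+0+10·18·10=4140 → min 3640.
Length 4: L₁..L₄: k=1: 0+5940+16·20·18=11700; k=2: 3200+2340+16·10·18=8420; k=3: 5280+0+16·13·18=9024 → min 8420 | L₂..L₅: k=2: 0+3640+20·10·10=5640; k=3: 2600+2340+20·13·10=7540; k=4: 5940+0+20·18·10=9540 → min 5640.
Length 5: L₁..L₅: k=1: 0+5640+16·20·10=8840; k=2: 3200+3640+16·10·10=8440; k=3: 5280+2340+16·13·10=9700; k=4: 8420+0+16·18·10=11300 → min 8440.
Optimal parenthesization: ((L₁·L₂)·(L₃·(L₄·L₅))) with cost 8440.

8440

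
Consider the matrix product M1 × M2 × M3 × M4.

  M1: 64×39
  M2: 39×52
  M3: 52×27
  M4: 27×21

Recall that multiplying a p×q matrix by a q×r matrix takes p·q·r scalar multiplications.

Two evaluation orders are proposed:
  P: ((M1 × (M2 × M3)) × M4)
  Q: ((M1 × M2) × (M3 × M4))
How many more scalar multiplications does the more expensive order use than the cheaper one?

Order P = ((M1 × (M2 × M3)) × M4): (M2 × M3): 39×52 by 52×27 → 39×27, cost 39·52·27 = 54756; (M1 × (M2 × M3)): 64×39 by 39×27 → 64×27, cost 64·39·27 = 67392; cumulative 122148; ((M1 × (M2 × M3)) × M4): 64×27 by 27×21 → 64×21, cost 64·27·21 = 36288; cumulative 158436. Total 158436.
Order Q = ((M1 × M2) × (M3 × M4)): (M1 × M2): 64×39 by 39×52 → 64×52, cost 64·39·52 = 129792; (M3 × M4): 52×27 by 27×21 → 52×21, cost 52·27·21 = 29484; ((M1 × M2) × (M3 × M4)): 64×52 by 52×21 → 64×21, cost 64·52·21 = 69888; cumulative 229164. Total 229164.
Difference: |158436 − 229164| = 70728.

70728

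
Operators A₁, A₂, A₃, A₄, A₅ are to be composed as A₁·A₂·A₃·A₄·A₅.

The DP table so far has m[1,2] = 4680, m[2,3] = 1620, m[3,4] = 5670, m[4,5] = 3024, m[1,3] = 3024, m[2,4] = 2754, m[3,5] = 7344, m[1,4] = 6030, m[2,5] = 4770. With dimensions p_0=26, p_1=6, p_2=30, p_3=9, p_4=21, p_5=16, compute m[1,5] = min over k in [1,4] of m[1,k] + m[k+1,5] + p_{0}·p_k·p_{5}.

7266

m[1,5] = min over k∈[1,4] of m[1,k]+m[k+1,5]+p_{0}·p_k·p_{5}.
k=1: 0 + 4770 + 26·6·16 = 7266; k=2: 4680 + 7344 + 26·30·16 = 24504; k=3: 3024 + 3024 + 26·9·16 = 9792; k=4: 6030 + 0 + 26·21·16 = 14766.
Minimum: 7266 at k=1.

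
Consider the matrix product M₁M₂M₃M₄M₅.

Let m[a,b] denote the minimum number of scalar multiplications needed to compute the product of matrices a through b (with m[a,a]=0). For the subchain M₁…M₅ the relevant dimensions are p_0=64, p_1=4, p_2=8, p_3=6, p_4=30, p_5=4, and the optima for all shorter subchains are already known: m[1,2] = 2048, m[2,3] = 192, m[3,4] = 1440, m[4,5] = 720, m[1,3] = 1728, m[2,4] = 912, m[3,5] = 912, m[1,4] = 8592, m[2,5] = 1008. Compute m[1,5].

m[1,5] = min over k∈[1,4] of m[1,k]+m[k+1,5]+p_{0}·p_k·p_{5}.
k=1: 0 + 1008 + 64·4·4 = 2032; k=2: 2048 + 912 + 64·8·4 = 5008; k=3: 1728 + 720 + 64·6·4 = 3984; k=4: 8592 + 0 + 64·30·4 = 16272.
Minimum: 2032 at k=1.

2032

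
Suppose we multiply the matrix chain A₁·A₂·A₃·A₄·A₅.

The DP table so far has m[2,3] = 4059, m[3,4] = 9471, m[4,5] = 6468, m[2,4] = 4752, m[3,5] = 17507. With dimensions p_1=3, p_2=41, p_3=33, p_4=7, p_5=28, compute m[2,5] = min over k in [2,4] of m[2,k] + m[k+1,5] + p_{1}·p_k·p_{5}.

m[2,5] = min over k∈[2,4] of m[2,k]+m[k+1,5]+p_{1}·p_k·p_{5}.
k=2: 0 + 17507 + 3·41·28 = 20951; k=3: 4059 + 6468 + 3·33·28 = 13299; k=4: 4752 + 0 + 3·7·28 = 5340.
Minimum: 5340 at k=4.

5340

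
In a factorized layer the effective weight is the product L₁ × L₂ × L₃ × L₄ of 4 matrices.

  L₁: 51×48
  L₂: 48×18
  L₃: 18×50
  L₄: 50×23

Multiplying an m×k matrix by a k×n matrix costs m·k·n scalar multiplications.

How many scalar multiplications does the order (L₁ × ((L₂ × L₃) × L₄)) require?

(L₂ × L₃): 48×18 by 18×50 → 48×50, cost 48·18·50 = 43200
((L₂ × L₃) × L₄): 48×50 by 50×23 → 48×23, cost 48·50·23 = 55200; cumulative 98400
(L₁ × ((L₂ × L₃) × L₄)): 51×48 by 48×23 → 51×23, cost 51·48·23 = 56304; cumulative 154704
Total: 154704 scalar multiplications.

154704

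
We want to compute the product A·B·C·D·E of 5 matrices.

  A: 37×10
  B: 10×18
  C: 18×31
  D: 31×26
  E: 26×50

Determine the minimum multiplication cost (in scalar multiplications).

45140

Adjacent pairs: AB = 37·10·18 = 6660; BC = 10·18·31 = 5580; CD = 18·31·26 = 14508; DE = 31·26·50 = 40300.
Length 3: A..C: k=1: 0+5580+37·10·31=17050; k=2: 6660+0+37·18·31=27306 → min 17050 | B..D: k=2: 0+14508+10·18·26=19188; k=3: 5580+0+10·31·26=13640 → min 13640 | C..E: k=3: 0+40300+18·31·50=68200; k=4: 14508+0+18·26·50=37908 → min 37908.
Length 4: A..D: k=1: 0+13640+37·10·26=23260; k=2: 6660+14508+37·18·26=38484; k=3: 17050+0+37·31·26=46872 → min 23260 | B..E: k=2: 0+37908+10·18·50=46908; k=3: 5580+40300+10·31·50=61380; k=4: 13640+0+10·26·50=26640 → min 26640.
Length 5: A..E: k=1: 0+26640+37·10·50=45140; k=2: 6660+37908+37·18·50=77868; k=3: 17050+40300+37·31·50=114700; k=4: 23260+0+37·26·50=71360 → min 45140.
Optimal order: (A·(((B·C)·D)·E)) with cost 45140.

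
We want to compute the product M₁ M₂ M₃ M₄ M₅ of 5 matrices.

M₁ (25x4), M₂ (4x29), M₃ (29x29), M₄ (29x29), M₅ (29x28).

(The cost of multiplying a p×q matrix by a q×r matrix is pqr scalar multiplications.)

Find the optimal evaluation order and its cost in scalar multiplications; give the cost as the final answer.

Adjacent pairs: M₁M₂ = 25·4·29 = 2900; M₂M₃ = 4·29·29 = 3364; M₃M₄ = 29·29·29 = 24389; M₄M₅ = 29·29·28 = 23548.
Length 3: M₁..M₃: k=1: 0+3364+25·4·29=6264; k=2: 2900+0+25·29·29=23925 → min 6264 | M₂..M₄: k=2: 0+24389+4·29·29=27753; k=3: 3364+0+4·29·29=6728 → min 6728 | M₃..M₅: k=3: 0+23548+29·29·28=47096; k=4: 24389+0+29·29·28=47937 → min 47096.
Length 4: M₁..M₄: k=1: 0+6728+25·4·29=9628; k=2: 2900+24389+25·29·29=48314; k=3: 6264+0+25·29·29=27289 → min 9628 | M₂..M₅: k=2: 0+47096+4·29·28=50344; k=3: 3364+23548+4·29·28=30160; k=4: 6728+0+4·29·28=9976 → min 9976.
Length 5: M₁..M₅: k=1: 0+9976+25·4·28=12776; k=2: 2900+47096+25·29·28=70296; k=3: 6264+23548+25·29·28=50112; k=4: 9628+0+25·29·28=29928 → min 12776.
Optimal parenthesization: (M₁ (((M₂ M₃) M₄) M₅)) with cost 12776.

12776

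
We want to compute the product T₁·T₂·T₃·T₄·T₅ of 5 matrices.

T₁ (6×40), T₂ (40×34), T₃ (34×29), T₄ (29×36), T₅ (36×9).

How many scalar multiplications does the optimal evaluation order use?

22284

Adjacent pairs: T₁T₂ = 6·40·34 = 8160; T₂T₃ = 40·34·29 = 39440; T₃T₄ = 34·29·36 = 35496; T₄T₅ = 29·36·9 = 9396.
Length 3: T₁..T₃: k=1: 0+39440+6·40·29=46400; k=2: 8160+0+6·34·29=14076 → min 14076 | T₂..T₄: k=2: 0+35496+40·34·36=84456; k=3: 39440+0+40·29·36=81200 → min 81200 | T₃..T₅: k=3: 0+9396+34·29·9=18270; k=4: 35496+0+34·36·9=46512 → min 18270.
Length 4: T₁..T₄: k=1: 0+81200+6·40·36=89840; k=2: 8160+35496+6·34·36=51000; k=3: 14076+0+6·29·36=20340 → min 20340 | T₂..T₅: k=2: 0+18270+40·34·9=30510; k=3: 39440+9396+40·29·9=59276; k=4: 81200+0+40·36·9=94160 → min 30510.
Length 5: T₁..T₅: k=1: 0+30510+6·40·9=32670; k=2: 8160+18270+6·34·9=28266; k=3: 14076+9396+6·29·9=25038; k=4: 20340+0+6·36·9=22284 → min 22284.
Optimal order: ((((T₁·T₂)·T₃)·T₄)·T₅) with cost 22284.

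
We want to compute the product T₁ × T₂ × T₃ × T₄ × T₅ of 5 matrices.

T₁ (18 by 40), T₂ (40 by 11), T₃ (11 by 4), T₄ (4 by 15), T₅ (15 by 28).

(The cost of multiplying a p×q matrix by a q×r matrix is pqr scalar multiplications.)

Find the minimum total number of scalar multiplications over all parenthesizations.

8336

Adjacent pairs: T₁T₂ = 18·40·11 = 7920; T₂T₃ = 40·11·4 = 1760; T₃T₄ = 11·4·15 = 660; T₄T₅ = 4·15·28 = 1680.
Length 3: T₁..T₃: k=1: 0+1760+18·40·4=4640; k=2: 7920+0+18·11·4=8712 → min 4640 | T₂..T₄: k=2: 0+660+40·11·15=7260; k=3: 1760+0+40·4·15=4160 → min 4160 | T₃..T₅: k=3: 0+1680+11·4·28=2912; k=4: 660+0+11·15·28=5280 → min 2912.
Length 4: T₁..T₄: k=1: 0+4160+18·40·15=14960; k=2: 7920+660+18·11·15=11550; k=3: 4640+0+18·4·15=5720 → min 5720 | T₂..T₅: k=2: 0+2912+40·11·28=15232; k=3: 1760+1680+40·4·28=7920; k=4: 4160+0+40·15·28=20960 → min 7920.
Length 5: T₁..T₅: k=1: 0+7920+18·40·28=28080; k=2: 7920+2912+18·11·28=16376; k=3: 4640+1680+18·4·28=8336; k=4: 5720+0+18·15·28=13280 → min 8336.
Optimal order: ((T₁ × (T₂ × T₃)) × (T₄ × T₅)) with cost 8336.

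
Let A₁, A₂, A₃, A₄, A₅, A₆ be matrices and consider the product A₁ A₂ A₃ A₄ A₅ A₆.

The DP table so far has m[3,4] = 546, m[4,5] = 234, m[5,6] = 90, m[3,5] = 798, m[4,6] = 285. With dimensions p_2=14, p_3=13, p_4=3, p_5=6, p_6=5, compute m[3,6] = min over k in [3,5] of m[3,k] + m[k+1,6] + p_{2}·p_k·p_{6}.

m[3,6] = min over k∈[3,5] of m[3,k]+m[k+1,6]+p_{2}·p_k·p_{6}.
k=3: 0 + 285 + 14·13·5 = 1195; k=4: 546 + 90 + 14·3·5 = 846; k=5: 798 + 0 + 14·6·5 = 1218.
Minimum: 846 at k=4.

846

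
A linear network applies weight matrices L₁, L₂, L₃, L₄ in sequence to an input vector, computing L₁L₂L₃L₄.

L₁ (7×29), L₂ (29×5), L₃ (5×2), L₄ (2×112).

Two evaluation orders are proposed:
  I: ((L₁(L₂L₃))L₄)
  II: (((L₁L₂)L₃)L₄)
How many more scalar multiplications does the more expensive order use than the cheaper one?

389

Order I = ((L₁(L₂L₃))L₄): (L₂L₃): 29×5 by 5×2 → 29×2, cost 29·5·2 = 290; (L₁(L₂L₃)): 7×29 by 29×2 → 7×2, cost 7·29·2 = 406; cumulative 696; ((L₁(L₂L₃))L₄): 7×2 by 2×112 → 7×112, cost 7·2·112 = 1568; cumulative 2264. Total 2264.
Order II = (((L₁L₂)L₃)L₄): (L₁L₂): 7×29 by 29×5 → 7×5, cost 7·29·5 = 1015; ((L₁L₂)L₃): 7×5 by 5×2 → 7×2, cost 7·5·2 = 70; cumulative 1085; (((L₁L₂)L₃)L₄): 7×2 by 2×112 → 7×112, cost 7·2·112 = 1568; cumulative 2653. Total 2653.
Difference: |2264 − 2653| = 389.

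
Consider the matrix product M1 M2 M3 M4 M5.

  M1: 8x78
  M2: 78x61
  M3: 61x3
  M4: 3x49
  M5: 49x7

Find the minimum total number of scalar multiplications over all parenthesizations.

Adjacent pairs: M1M2 = 8·78·61 = 38064; M2M3 = 78·61·3 = 14274; M3M4 = 61·3·49 = 8967; M4M5 = 3·49·7 = 1029.
Length 3: M1..M3: k=1: 0+14274+8·78·3=16146; k=2: 38064+0+8·61·3=39528 → min 16146 | M2..M4: k=2: 0+8967+78·61·49=242109; k=3: 14274+0+78·3·49=25740 → min 25740 | M3..M5: k=3: 0+1029+61·3·7=2310; k=4: 8967+0+61·49·7=29890 → min 2310.
Length 4: M1..M4: k=1: 0+25740+8·78·49=56316; k=2: 38064+8967+8·61·49=70943; k=3: 16146+0+8·3·49=17322 → min 17322 | M2..M5: k=2: 0+2310+78·61·7=35616; k=3: 14274+1029+78·3·7=16941; k=4: 25740+0+78·49·7=52494 → min 16941.
Length 5: M1..M5: k=1: 0+16941+8·78·7=21309; k=2: 38064+2310+8·61·7=43790; k=3: 16146+1029+8·3·7=17343; k=4: 17322+0+8·49·7=20066 → min 17343.
Optimal order: ((M1 (M2 M3)) (M4 M5)) with cost 17343.

17343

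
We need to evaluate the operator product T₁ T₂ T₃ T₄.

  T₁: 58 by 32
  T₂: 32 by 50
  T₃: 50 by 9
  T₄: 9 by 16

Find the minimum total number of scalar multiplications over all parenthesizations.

Adjacent pairs: T₁T₂ = 58·32·50 = 92800; T₂T₃ = 32·50·9 = 14400; T₃T₄ = 50·9·16 = 7200.
Length 3: T₁..T₃: k=1: 0+14400+58·32·9=31104; k=2: 92800+0+58·50·9=118900 → min 31104 | T₂..T₄: k=2: 0+7200+32·50·16=32800; k=3: 14400+0+32·9·16=19008 → min 19008.
Length 4: T₁..T₄: k=1: 0+19008+58·32·16=48704; k=2: 92800+7200+58·50·16=146400; k=3: 31104+0+58·9·16=39456 → min 39456.
Optimal order: ((T₁ (T₂ T₃)) T₄) with cost 39456.

39456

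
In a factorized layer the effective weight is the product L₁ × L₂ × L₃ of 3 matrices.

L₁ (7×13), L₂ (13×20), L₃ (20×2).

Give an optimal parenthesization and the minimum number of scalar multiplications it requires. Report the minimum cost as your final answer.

702

(L₁ × (L₂ × L₃)): cost 702.
((L₁ × L₂) × L₃): cost 2100.
Optimal: (L₁ × (L₂ × L₃)) with cost 702.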